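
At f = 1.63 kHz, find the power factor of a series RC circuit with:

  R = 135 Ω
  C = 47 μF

Step 1 — Angular frequency: ω = 2π·f = 2π·1630 = 1.024e+04 rad/s.
Step 2 — Component impedances:
  R: Z = R = 135 Ω
  C: Z = 1/(jωC) = -j/(ω·C) = 0 - j2.077 Ω
Step 3 — Series combination: Z_total = R + C = 135 - j2.077 Ω = 135∠-0.9° Ω.
Step 4 — Power factor: PF = cos(φ) = Re(Z)/|Z| = 135/135.02 = 0.9999.
Step 5 — Type: Im(Z) = -2.077 ⇒ leading (phase φ = -0.9°).

PF = 0.9999 (leading, φ = -0.9°)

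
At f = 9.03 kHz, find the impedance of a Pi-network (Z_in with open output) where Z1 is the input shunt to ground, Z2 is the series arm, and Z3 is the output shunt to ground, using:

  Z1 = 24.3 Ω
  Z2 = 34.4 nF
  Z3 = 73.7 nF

Step 1 — Angular frequency: ω = 2π·f = 2π·9030 = 5.674e+04 rad/s.
Step 2 — Component impedances:
  Z1: Z = R = 24.3 Ω
  Z2: Z = 1/(jωC) = -j/(ω·C) = 0 - j512.4 Ω
  Z3: Z = 1/(jωC) = -j/(ω·C) = 0 - j239.1 Ω
Step 3 — With open output, the series arm Z2 and the output shunt Z3 appear in series to ground: Z2 + Z3 = 0 - j751.5 Ω.
Step 4 — Parallel with input shunt Z1: Z_in = Z1 || (Z2 + Z3) = 24.27 - j0.7849 Ω = 24.29∠-1.9° Ω.

Z = 24.27 - j0.7849 Ω = 24.29∠-1.9° Ω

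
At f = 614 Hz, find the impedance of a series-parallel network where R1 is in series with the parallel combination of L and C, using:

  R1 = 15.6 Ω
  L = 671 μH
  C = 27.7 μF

Step 1 — Angular frequency: ω = 2π·f = 2π·614 = 3858 rad/s.
Step 2 — Component impedances:
  R1: Z = R = 15.6 Ω
  L: Z = jωL = j·3858·0.000671 = 0 + j2.589 Ω
  C: Z = 1/(jωC) = -j/(ω·C) = 0 - j9.358 Ω
Step 3 — Parallel branch: L || C = 1/(1/L + 1/C) = 0 + j3.579 Ω.
Step 4 — Series with R1: Z_total = R1 + (L || C) = 15.6 + j3.579 Ω = 16.01∠12.9° Ω.

Z = 15.6 + j3.579 Ω = 16.01∠12.9° Ω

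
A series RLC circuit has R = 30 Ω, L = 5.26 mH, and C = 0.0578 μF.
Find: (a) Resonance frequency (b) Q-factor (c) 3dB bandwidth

Step 1 — Resonance condition Im(Z)=0 gives ω₀ = 1/√(LC).
Step 2 — ω₀ = 1/√(0.00526·5.78e-08) = 5.735e+04 rad/s.
Step 3 — f₀ = ω₀/(2π) = 9128 Hz.
Step 4 — Series Q: Q = ω₀L/R = 5.735e+04·0.00526/30 = 10.06.
Step 5 — 3dB bandwidth: Δω = ω₀/Q = 5703 rad/s; BW = Δω/(2π) = 907.7 Hz.

(a) f₀ = 9128 Hz  (b) Q = 10.06  (c) BW = 907.7 Hz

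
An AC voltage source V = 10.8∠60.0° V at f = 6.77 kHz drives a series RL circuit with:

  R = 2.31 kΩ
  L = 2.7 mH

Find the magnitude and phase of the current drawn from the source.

Step 1 — Angular frequency: ω = 2π·f = 2π·6770 = 4.254e+04 rad/s.
Step 2 — Component impedances:
  R: Z = R = 2310 Ω
  L: Z = jωL = j·4.254e+04·0.0027 = 0 + j114.9 Ω
Step 3 — Series combination: Z_total = R + L = 2310 + j114.9 Ω = 2313∠2.8° Ω.
Step 4 — Source phasor: V = 10.8∠60.0° V = 5.4 + j9.353 V.
Step 5 — Ohm's law: I = V / Z_total = (5.4 + j9.353) / (2310 + j114.9) = 0.002533 + j0.003923 A.
Step 6 — Convert to polar: |I| = 0.00467 A, ∠I = 57.2°.

I = 0.00467∠57.2° A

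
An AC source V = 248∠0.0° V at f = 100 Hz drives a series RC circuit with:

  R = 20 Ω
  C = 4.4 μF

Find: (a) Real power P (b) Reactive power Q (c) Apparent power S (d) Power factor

Step 1 — Angular frequency: ω = 2π·f = 2π·100 = 628.3 rad/s.
Step 2 — Component impedances:
  R: Z = R = 20 Ω
  C: Z = 1/(jωC) = -j/(ω·C) = 0 - j361.7 Ω
Step 3 — Series combination: Z_total = R + C = 20 - j361.7 Ω = 362.3∠-86.8° Ω.
Step 4 — Source phasor: V = 248∠0.0° V = 248 V.
Step 5 — Current: I = V / Z = 0.03779 + j0.6835 A = 0.6846∠86.8° A.
Step 6 — Complex power: S = V·I* = 9.373 - j169.5 VA.
Step 7 — Real power: P = Re(S) = 9.373 W.
Step 8 — Reactive power: Q = Im(S) = -169.5 VAR.
Step 9 — Apparent power: |S| = 169.8 VA.
Step 10 — Power factor: PF = P/|S| = 0.05521 (leading).

(a) P = 9.373 W  (b) Q = -169.5 VAR  (c) S = 169.8 VA  (d) PF = 0.05521 (leading)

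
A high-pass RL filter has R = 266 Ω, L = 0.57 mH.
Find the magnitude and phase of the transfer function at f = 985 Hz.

Step 1 — Angular frequency: ω = 2π·985 = 6189 rad/s.
Step 2 — Transfer function: H(jω) = jωL/(R + jωL).
Step 3 — Numerator jωL = j·3.528; denominator R + jωL = 266 + j3.528.
Step 4 — H = 0.0001758 + j0.01326.
Step 5 — Magnitude: |H| = 0.01326 (-37.5 dB); phase: φ = 89.2°.

|H| = 0.01326 (-37.5 dB), φ = 89.2°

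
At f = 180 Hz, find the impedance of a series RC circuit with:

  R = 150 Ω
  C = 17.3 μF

Step 1 — Angular frequency: ω = 2π·f = 2π·180 = 1131 rad/s.
Step 2 — Component impedances:
  R: Z = R = 150 Ω
  C: Z = 1/(jωC) = -j/(ω·C) = 0 - j51.11 Ω
Step 3 — Series combination: Z_total = R + C = 150 - j51.11 Ω = 158.5∠-18.8° Ω.

Z = 150 - j51.11 Ω = 158.5∠-18.8° Ω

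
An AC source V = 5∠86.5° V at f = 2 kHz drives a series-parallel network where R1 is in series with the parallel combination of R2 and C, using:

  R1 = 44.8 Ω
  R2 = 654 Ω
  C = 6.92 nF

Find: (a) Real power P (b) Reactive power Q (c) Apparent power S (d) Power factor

Step 1 — Angular frequency: ω = 2π·f = 2π·2000 = 1.257e+04 rad/s.
Step 2 — Component impedances:
  R1: Z = R = 44.8 Ω
  R2: Z = R = 654 Ω
  C: Z = 1/(jωC) = -j/(ω·C) = 0 - j1.15e+04 Ω
Step 3 — Parallel branch: R2 || C = 1/(1/R2 + 1/C) = 651.9 - j37.07 Ω.
Step 4 — Series with R1: Z_total = R1 + (R2 || C) = 696.7 - j37.07 Ω = 697.7∠-3.0° Ω.
Step 5 — Source phasor: V = 5∠86.5° V = 0.3052 + j4.991 V.
Step 6 — Current: I = V / Z = 5.678e-05 + j0.007166 A = 0.007167∠89.5° A.
Step 7 — Complex power: S = V·I* = 0.03578 - j0.001904 VA.
Step 8 — Real power: P = Re(S) = 0.03578 W.
Step 9 — Reactive power: Q = Im(S) = -0.001904 VAR.
Step 10 — Apparent power: |S| = 0.03583 VA.
Step 11 — Power factor: PF = P/|S| = 0.9986 (leading).

(a) P = 0.03578 W  (b) Q = -0.001904 VAR  (c) S = 0.03583 VA  (d) PF = 0.9986 (leading)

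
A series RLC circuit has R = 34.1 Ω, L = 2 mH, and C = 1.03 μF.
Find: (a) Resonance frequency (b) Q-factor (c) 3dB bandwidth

Step 1 — Resonance: ω₀ = 1/√(LC) = 1/√(0.002·1.03e-06) = 2.203e+04 rad/s.
Step 2 — f₀ = ω₀/(2π) = 3507 Hz.
Step 3 — Series Q: Q = ω₀L/R = 2.203e+04·0.002/34.1 = 1.292.
Step 4 — Bandwidth: Δω = ω₀/Q = 1.705e+04 rad/s; BW = Δω/(2π) = 2714 Hz.

(a) f₀ = 3507 Hz  (b) Q = 1.292  (c) BW = 2714 Hz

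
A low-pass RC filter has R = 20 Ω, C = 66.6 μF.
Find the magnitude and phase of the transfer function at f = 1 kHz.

Step 1 — Angular frequency: ω = 2π·1000 = 6283 rad/s.
Step 2 — Transfer function: H(jω) = 1/(1 + jωRC).
Step 3 — Denominator: 1 + jωRC = 1 + j·6283·20·6.66e-05 = 1 + j8.369.
Step 4 — H = 0.01408 - j0.1178.
Step 5 — Magnitude: |H| = 0.1186 (-18.5 dB); phase: φ = -83.2°.

|H| = 0.1186 (-18.5 dB), φ = -83.2°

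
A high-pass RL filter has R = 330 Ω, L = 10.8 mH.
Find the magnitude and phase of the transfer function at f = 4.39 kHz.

Step 1 — Angular frequency: ω = 2π·4390 = 2.758e+04 rad/s.
Step 2 — Transfer function: H(jω) = jωL/(R + jωL).
Step 3 — Numerator jωL = j·297.9; denominator R + jωL = 330 + j297.9.
Step 4 — H = 0.449 + j0.4974.
Step 5 — Magnitude: |H| = 0.6701 (-3.5 dB); phase: φ = 47.9°.

|H| = 0.6701 (-3.5 dB), φ = 47.9°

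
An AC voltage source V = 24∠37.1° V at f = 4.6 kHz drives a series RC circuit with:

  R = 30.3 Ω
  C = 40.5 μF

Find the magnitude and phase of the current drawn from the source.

Step 1 — Angular frequency: ω = 2π·f = 2π·4600 = 2.89e+04 rad/s.
Step 2 — Component impedances:
  R: Z = R = 30.3 Ω
  C: Z = 1/(jωC) = -j/(ω·C) = 0 - j0.8543 Ω
Step 3 — Series combination: Z_total = R + C = 30.3 - j0.8543 Ω = 30.31∠-1.6° Ω.
Step 4 — Source phasor: V = 24∠37.1° V = 19.14 + j14.48 V.
Step 5 — Ohm's law: I = V / Z_total = (19.14 + j14.48) / (30.3 - j0.8543) = 0.6178 + j0.4952 A.
Step 6 — Convert to polar: |I| = 0.7918 A, ∠I = 38.7°.

I = 0.7918∠38.7° A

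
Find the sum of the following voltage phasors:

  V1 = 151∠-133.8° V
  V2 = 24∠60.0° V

Step 1 — Convert each phasor to rectangular form:
  V1 = 151·(cos(-133.8°) + j·sin(-133.8°)) = -104.5 - j109 V
  V2 = 24·(cos(60.0°) + j·sin(60.0°)) = 12 + j20.78 V
Step 2 — Sum components: V_total = -92.51 - j88.2 V.
Step 3 — Convert to polar: |V_total| = 127.8 V, ∠V_total = -136.4°.

V_total = 127.8∠-136.4° V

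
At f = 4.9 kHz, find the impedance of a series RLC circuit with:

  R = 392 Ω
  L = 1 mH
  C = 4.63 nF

Step 1 — Angular frequency: ω = 2π·f = 2π·4900 = 3.079e+04 rad/s.
Step 2 — Component impedances:
  R: Z = R = 392 Ω
  L: Z = jωL = j·3.079e+04·0.001 = 0 + j30.79 Ω
  C: Z = 1/(jωC) = -j/(ω·C) = 0 - j7015 Ω
Step 3 — Series combination: Z_total = R + L + C = 392 - j6984 Ω = 6995∠-86.8° Ω.

Z = 392 - j6984 Ω = 6995∠-86.8° Ω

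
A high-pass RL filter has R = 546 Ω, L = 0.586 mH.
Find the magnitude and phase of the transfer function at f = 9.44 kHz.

Step 1 — Angular frequency: ω = 2π·9440 = 5.931e+04 rad/s.
Step 2 — Transfer function: H(jω) = jωL/(R + jωL).
Step 3 — Numerator jωL = j·34.76; denominator R + jωL = 546 + j34.76.
Step 4 — H = 0.004036 + j0.0634.
Step 5 — Magnitude: |H| = 0.06353 (-23.9 dB); phase: φ = 86.4°.

|H| = 0.06353 (-23.9 dB), φ = 86.4°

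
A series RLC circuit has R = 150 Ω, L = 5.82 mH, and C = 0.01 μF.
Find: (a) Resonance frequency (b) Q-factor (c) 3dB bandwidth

Step 1 — Resonance: ω₀ = 1/√(LC) = 1/√(0.00582·1e-08) = 1.311e+05 rad/s.
Step 2 — f₀ = ω₀/(2π) = 2.086e+04 Hz.
Step 3 — Series Q: Q = ω₀L/R = 1.311e+05·0.00582/150 = 5.086.
Step 4 — Bandwidth: Δω = ω₀/Q = 2.577e+04 rad/s; BW = Δω/(2π) = 4102 Hz.

(a) f₀ = 2.086e+04 Hz  (b) Q = 5.086  (c) BW = 4102 Hz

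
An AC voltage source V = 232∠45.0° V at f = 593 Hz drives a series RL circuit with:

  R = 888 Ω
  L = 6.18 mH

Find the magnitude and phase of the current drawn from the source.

Step 1 — Angular frequency: ω = 2π·f = 2π·593 = 3726 rad/s.
Step 2 — Component impedances:
  R: Z = R = 888 Ω
  L: Z = jωL = j·3726·0.00618 = 0 + j23.03 Ω
Step 3 — Series combination: Z_total = R + L = 888 + j23.03 Ω = 888.3∠1.5° Ω.
Step 4 — Source phasor: V = 232∠45.0° V = 164 + j164 V.
Step 5 — Ohm's law: I = V / Z_total = (164 + j164) / (888 + j23.03) = 0.1894 + j0.1798 A.
Step 6 — Convert to polar: |I| = 0.2612 A, ∠I = 43.5°.

I = 0.2612∠43.5° A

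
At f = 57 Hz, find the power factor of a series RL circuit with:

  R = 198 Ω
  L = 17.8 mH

Step 1 — Angular frequency: ω = 2π·f = 2π·57 = 358.1 rad/s.
Step 2 — Component impedances:
  R: Z = R = 198 Ω
  L: Z = jωL = j·358.1·0.0178 = 0 + j6.375 Ω
Step 3 — Series combination: Z_total = R + L = 198 + j6.375 Ω = 198.1∠1.8° Ω.
Step 4 — Power factor: PF = cos(φ) = Re(Z)/|Z| = 198/198.1 = 0.9995.
Step 5 — Type: Im(Z) = 6.375 ⇒ lagging (phase φ = 1.8°).

PF = 0.9995 (lagging, φ = 1.8°)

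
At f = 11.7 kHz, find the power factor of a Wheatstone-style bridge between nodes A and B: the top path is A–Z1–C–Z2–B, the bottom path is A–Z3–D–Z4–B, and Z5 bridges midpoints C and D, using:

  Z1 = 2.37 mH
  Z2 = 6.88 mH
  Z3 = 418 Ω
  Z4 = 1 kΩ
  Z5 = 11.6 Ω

Step 1 — Angular frequency: ω = 2π·f = 2π·1.17e+04 = 7.351e+04 rad/s.
Step 2 — Component impedances:
  Z1: Z = jωL = j·7.351e+04·0.00237 = 0 + j174.2 Ω
  Z2: Z = jωL = j·7.351e+04·0.00688 = 0 + j505.8 Ω
  Z3: Z = R = 418 Ω
  Z4: Z = R = 1000 Ω
  Z5: Z = R = 11.6 Ω
Step 3 — Bridge requires nodal analysis (the Z5 bridge couples midpoints C and D, so the two paths cannot be reduced to a simple series/parallel combination). Setting node B to ground and injecting 1 A at node A, the 3-node admittance system at A, C, D solves to V_A = Z_AB = 265.6 + j551.2 Ω = 611.9∠64.3° Ω.
Step 4 — Power factor: PF = cos(φ) = Re(Z)/|Z| = 265.58/611.88 = 0.434.
Step 5 — Type: Im(Z) = 551.2 ⇒ lagging (phase φ = 64.3°).

PF = 0.434 (lagging, φ = 64.3°)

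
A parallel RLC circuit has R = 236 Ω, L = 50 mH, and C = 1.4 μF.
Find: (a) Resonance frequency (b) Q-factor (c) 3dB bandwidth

Step 1 — Resonance: ω₀ = 1/√(LC) = 1/√(0.05·1.4e-06) = 3780 rad/s.
Step 2 — f₀ = ω₀/(2π) = 601.5 Hz.
Step 3 — Parallel Q: Q = R/(ω₀L) = 236/(3780·0.05) = 1.249.
Step 4 — Bandwidth: Δω = ω₀/Q = 3027 rad/s; BW = Δω/(2π) = 481.7 Hz.

(a) f₀ = 601.5 Hz  (b) Q = 1.249  (c) BW = 481.7 Hz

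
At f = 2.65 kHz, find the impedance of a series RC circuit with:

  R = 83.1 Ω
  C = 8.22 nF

Step 1 — Angular frequency: ω = 2π·f = 2π·2650 = 1.665e+04 rad/s.
Step 2 — Component impedances:
  R: Z = R = 83.1 Ω
  C: Z = 1/(jωC) = -j/(ω·C) = 0 - j7306 Ω
Step 3 — Series combination: Z_total = R + C = 83.1 - j7306 Ω = 7307∠-89.3° Ω.

Z = 83.1 - j7306 Ω = 7307∠-89.3° Ω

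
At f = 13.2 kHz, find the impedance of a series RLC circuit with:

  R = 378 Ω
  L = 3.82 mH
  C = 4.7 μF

Step 1 — Angular frequency: ω = 2π·f = 2π·1.32e+04 = 8.294e+04 rad/s.
Step 2 — Component impedances:
  R: Z = R = 378 Ω
  L: Z = jωL = j·8.294e+04·0.00382 = 0 + j316.8 Ω
  C: Z = 1/(jωC) = -j/(ω·C) = 0 - j2.565 Ω
Step 3 — Series combination: Z_total = R + L + C = 378 + j314.3 Ω = 491.6∠39.7° Ω.

Z = 378 + j314.3 Ω = 491.6∠39.7° Ω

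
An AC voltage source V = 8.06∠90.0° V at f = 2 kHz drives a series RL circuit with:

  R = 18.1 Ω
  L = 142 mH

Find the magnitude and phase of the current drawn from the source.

Step 1 — Angular frequency: ω = 2π·f = 2π·2000 = 1.257e+04 rad/s.
Step 2 — Component impedances:
  R: Z = R = 18.1 Ω
  L: Z = jωL = j·1.257e+04·0.142 = 0 + j1784 Ω
Step 3 — Series combination: Z_total = R + L = 18.1 + j1784 Ω = 1785∠89.4° Ω.
Step 4 — Source phasor: V = 8.06∠90.0° V = 0 + j8.06 V.
Step 5 — Ohm's law: I = V / Z_total = (0 + j8.06) / (18.1 + j1784) = 0.004516 + j4.581e-05 A.
Step 6 — Convert to polar: |I| = 0.004517 A, ∠I = 0.6°.

I = 0.004517∠0.6° A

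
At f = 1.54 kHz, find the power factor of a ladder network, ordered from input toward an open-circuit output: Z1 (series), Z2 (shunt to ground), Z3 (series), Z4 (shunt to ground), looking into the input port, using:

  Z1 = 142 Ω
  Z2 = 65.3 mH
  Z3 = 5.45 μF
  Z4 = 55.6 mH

Step 1 — Angular frequency: ω = 2π·f = 2π·1540 = 9676 rad/s.
Step 2 — Component impedances:
  Z1: Z = R = 142 Ω
  Z2: Z = jωL = j·9676·0.0653 = 0 + j631.8 Ω
  Z3: Z = 1/(jωC) = -j/(ω·C) = 0 - j18.96 Ω
  Z4: Z = jωL = j·9676·0.0556 = 0 + j538 Ω
Step 3 — Ladder network (open output): work backward from the far end, alternating series and parallel combinations. Z_in = 142 + j285 Ω = 318.4∠63.5° Ω.
Step 4 — Power factor: PF = cos(φ) = Re(Z)/|Z| = 142/318.4 = 0.446.
Step 5 — Type: Im(Z) = 285 ⇒ lagging (phase φ = 63.5°).

PF = 0.446 (lagging, φ = 63.5°)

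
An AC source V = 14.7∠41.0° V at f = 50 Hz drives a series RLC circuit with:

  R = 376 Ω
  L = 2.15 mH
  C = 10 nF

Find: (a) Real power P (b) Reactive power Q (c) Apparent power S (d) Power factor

Step 1 — Angular frequency: ω = 2π·f = 2π·50 = 314.2 rad/s.
Step 2 — Component impedances:
  R: Z = R = 376 Ω
  L: Z = jωL = j·314.2·0.00215 = 0 + j0.6754 Ω
  C: Z = 1/(jωC) = -j/(ω·C) = 0 - j3.183e+05 Ω
Step 3 — Series combination: Z_total = R + L + C = 376 - j3.183e+05 Ω = 3.183e+05∠-89.9° Ω.
Step 4 — Source phasor: V = 14.7∠41.0° V = 11.09 + j9.644 V.
Step 5 — Current: I = V / Z = -3.026e-05 + j3.489e-05 A = 4.618e-05∠130.9° A.
Step 6 — Complex power: S = V·I* = 8.019e-07 - j0.0006789 VA.
Step 7 — Real power: P = Re(S) = 8.019e-07 W.
Step 8 — Reactive power: Q = Im(S) = -0.0006789 VAR.
Step 9 — Apparent power: |S| = 0.0006789 VA.
Step 10 — Power factor: PF = P/|S| = 0.001181 (leading).

(a) P = 8.019e-07 W  (b) Q = -0.0006789 VAR  (c) S = 0.0006789 VA  (d) PF = 0.001181 (leading)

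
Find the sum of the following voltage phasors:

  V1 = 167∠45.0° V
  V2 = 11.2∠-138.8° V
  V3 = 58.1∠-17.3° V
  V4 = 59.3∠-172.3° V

Step 1 — Convert each phasor to rectangular form:
  V1 = 167·(cos(45.0°) + j·sin(45.0°)) = 118.1 + j118.1 V
  V2 = 11.2·(cos(-138.8°) + j·sin(-138.8°)) = -8.427 - j7.377 V
  V3 = 58.1·(cos(-17.3°) + j·sin(-17.3°)) = 55.47 - j17.28 V
  V4 = 59.3·(cos(-172.3°) + j·sin(-172.3°)) = -58.77 - j7.945 V
Step 2 — Sum components: V_total = 106.4 + j85.49 V.
Step 3 — Convert to polar: |V_total| = 136.5 V, ∠V_total = 38.8°.

V_total = 136.5∠38.8° V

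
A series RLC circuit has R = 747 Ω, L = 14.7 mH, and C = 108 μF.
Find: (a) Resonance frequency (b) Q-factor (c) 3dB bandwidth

Step 1 — Resonance: ω₀ = 1/√(LC) = 1/√(0.0147·0.000108) = 793.7 rad/s.
Step 2 — f₀ = ω₀/(2π) = 126.3 Hz.
Step 3 — Series Q: Q = ω₀L/R = 793.7·0.0147/747 = 0.01562.
Step 4 — Bandwidth: Δω = ω₀/Q = 5.082e+04 rad/s; BW = Δω/(2π) = 8088 Hz.

(a) f₀ = 126.3 Hz  (b) Q = 0.01562  (c) BW = 8088 Hz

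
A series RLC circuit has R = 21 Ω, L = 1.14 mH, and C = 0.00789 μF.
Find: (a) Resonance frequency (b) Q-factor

Step 1 — Resonance condition Im(Z)=0 gives ω₀ = 1/√(LC).
Step 2 — ω₀ = 1/√(0.00114·7.89e-09) = 3.334e+05 rad/s.
Step 3 — f₀ = ω₀/(2π) = 5.307e+04 Hz.
Step 4 — Series Q: Q = ω₀L/R = 3.334e+05·0.00114/21 = 18.1.

(a) f₀ = 5.307e+04 Hz  (b) Q = 18.1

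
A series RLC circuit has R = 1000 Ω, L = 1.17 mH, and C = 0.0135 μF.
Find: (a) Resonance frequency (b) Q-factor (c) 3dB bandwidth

Step 1 — Resonance: ω₀ = 1/√(LC) = 1/√(0.00117·1.35e-08) = 2.516e+05 rad/s.
Step 2 — f₀ = ω₀/(2π) = 4.005e+04 Hz.
Step 3 — Series Q: Q = ω₀L/R = 2.516e+05·0.00117/1000 = 0.2944.
Step 4 — Bandwidth: Δω = ω₀/Q = 8.547e+05 rad/s; BW = Δω/(2π) = 1.36e+05 Hz.

(a) f₀ = 4.005e+04 Hz  (b) Q = 0.2944  (c) BW = 1.36e+05 Hz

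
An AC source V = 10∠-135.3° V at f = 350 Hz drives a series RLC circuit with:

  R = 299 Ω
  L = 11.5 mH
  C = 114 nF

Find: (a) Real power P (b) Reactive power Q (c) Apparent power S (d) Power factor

Step 1 — Angular frequency: ω = 2π·f = 2π·350 = 2199 rad/s.
Step 2 — Component impedances:
  R: Z = R = 299 Ω
  L: Z = jωL = j·2199·0.0115 = 0 + j25.29 Ω
  C: Z = 1/(jωC) = -j/(ω·C) = 0 - j3989 Ω
Step 3 — Series combination: Z_total = R + L + C = 299 - j3964 Ω = 3975∠-85.7° Ω.
Step 4 — Source phasor: V = 10∠-135.3° V = -7.108 - j7.034 V.
Step 5 — Current: I = V / Z = 0.00163 - j0.001916 A = 0.002516∠-49.6° A.
Step 6 — Complex power: S = V·I* = 0.001893 - j0.02509 VA.
Step 7 — Real power: P = Re(S) = 0.001893 W.
Step 8 — Reactive power: Q = Im(S) = -0.02509 VAR.
Step 9 — Apparent power: |S| = 0.02516 VA.
Step 10 — Power factor: PF = P/|S| = 0.07522 (leading).

(a) P = 0.001893 W  (b) Q = -0.02509 VAR  (c) S = 0.02516 VA  (d) PF = 0.07522 (leading)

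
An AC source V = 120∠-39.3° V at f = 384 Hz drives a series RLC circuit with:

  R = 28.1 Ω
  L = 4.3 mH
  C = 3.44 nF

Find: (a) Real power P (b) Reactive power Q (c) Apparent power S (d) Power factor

Step 1 — Angular frequency: ω = 2π·f = 2π·384 = 2413 rad/s.
Step 2 — Component impedances:
  R: Z = R = 28.1 Ω
  L: Z = jωL = j·2413·0.0043 = 0 + j10.37 Ω
  C: Z = 1/(jωC) = -j/(ω·C) = 0 - j1.205e+05 Ω
Step 3 — Series combination: Z_total = R + L + C = 28.1 - j1.205e+05 Ω = 1.205e+05∠-90.0° Ω.
Step 4 — Source phasor: V = 120∠-39.3° V = 92.86 - j76.01 V.
Step 5 — Current: I = V / Z = 0.0006311 + j0.0007706 A = 0.0009961∠50.7° A.
Step 6 — Complex power: S = V·I* = 2.788e-05 - j0.1195 VA.
Step 7 — Real power: P = Re(S) = 2.788e-05 W.
Step 8 — Reactive power: Q = Im(S) = -0.1195 VAR.
Step 9 — Apparent power: |S| = 0.1195 VA.
Step 10 — Power factor: PF = P/|S| = 0.0002332 (leading).

(a) P = 2.788e-05 W  (b) Q = -0.1195 VAR  (c) S = 0.1195 VA  (d) PF = 0.0002332 (leading)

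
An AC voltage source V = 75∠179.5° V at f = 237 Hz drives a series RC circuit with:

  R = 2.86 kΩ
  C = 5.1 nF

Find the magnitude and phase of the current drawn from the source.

Step 1 — Angular frequency: ω = 2π·f = 2π·237 = 1489 rad/s.
Step 2 — Component impedances:
  R: Z = R = 2860 Ω
  C: Z = 1/(jωC) = -j/(ω·C) = 0 - j1.317e+05 Ω
Step 3 — Series combination: Z_total = R + C = 2860 - j1.317e+05 Ω = 1.317e+05∠-88.8° Ω.
Step 4 — Source phasor: V = 75∠179.5° V = -75 + j0.6545 V.
Step 5 — Ohm's law: I = V / Z_total = (-75 + j0.6545) / (2860 - j1.317e+05) = -1.733e-05 - j0.0005692 A.
Step 6 — Convert to polar: |I| = 0.0005695 A, ∠I = -91.7°.

I = 0.0005695∠-91.7° A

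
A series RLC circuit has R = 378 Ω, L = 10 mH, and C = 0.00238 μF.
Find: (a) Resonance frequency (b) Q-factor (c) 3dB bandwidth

Step 1 — Resonance: ω₀ = 1/√(LC) = 1/√(0.01·2.38e-09) = 2.05e+05 rad/s.
Step 2 — f₀ = ω₀/(2π) = 3.262e+04 Hz.
Step 3 — Series Q: Q = ω₀L/R = 2.05e+05·0.01/378 = 5.423.
Step 4 — Bandwidth: Δω = ω₀/Q = 3.78e+04 rad/s; BW = Δω/(2π) = 6016 Hz.

(a) f₀ = 3.262e+04 Hz  (b) Q = 5.423  (c) BW = 6016 Hz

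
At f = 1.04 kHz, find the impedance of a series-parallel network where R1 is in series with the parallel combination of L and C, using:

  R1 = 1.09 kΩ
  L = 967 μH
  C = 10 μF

Step 1 — Angular frequency: ω = 2π·f = 2π·1040 = 6535 rad/s.
Step 2 — Component impedances:
  R1: Z = R = 1090 Ω
  L: Z = jωL = j·6535·0.000967 = 0 + j6.319 Ω
  C: Z = 1/(jωC) = -j/(ω·C) = 0 - j15.3 Ω
Step 3 — Parallel branch: L || C = 1/(1/L + 1/C) = 0 + j10.76 Ω.
Step 4 — Series with R1: Z_total = R1 + (L || C) = 1090 + j10.76 Ω = 1090∠0.6° Ω.

Z = 1090 + j10.76 Ω = 1090∠0.6° Ω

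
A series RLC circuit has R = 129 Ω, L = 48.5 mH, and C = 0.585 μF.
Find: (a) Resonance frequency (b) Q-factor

Step 1 — Resonance condition Im(Z)=0 gives ω₀ = 1/√(LC).
Step 2 — ω₀ = 1/√(0.0485·5.85e-07) = 5937 rad/s.
Step 3 — f₀ = ω₀/(2π) = 944.9 Hz.
Step 4 — Series Q: Q = ω₀L/R = 5937·0.0485/129 = 2.232.

(a) f₀ = 944.9 Hz  (b) Q = 2.232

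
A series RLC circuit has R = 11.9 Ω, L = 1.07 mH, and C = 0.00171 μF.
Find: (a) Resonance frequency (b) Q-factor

Step 1 — Resonance condition Im(Z)=0 gives ω₀ = 1/√(LC).
Step 2 — ω₀ = 1/√(0.00107·1.71e-09) = 7.393e+05 rad/s.
Step 3 — f₀ = ω₀/(2π) = 1.177e+05 Hz.
Step 4 — Series Q: Q = ω₀L/R = 7.393e+05·0.00107/11.9 = 66.47.

(a) f₀ = 1.177e+05 Hz  (b) Q = 66.47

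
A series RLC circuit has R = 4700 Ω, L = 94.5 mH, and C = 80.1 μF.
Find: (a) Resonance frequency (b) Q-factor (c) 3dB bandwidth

Step 1 — Resonance: ω₀ = 1/√(LC) = 1/√(0.0945·8.01e-05) = 363.5 rad/s.
Step 2 — f₀ = ω₀/(2π) = 57.85 Hz.
Step 3 — Series Q: Q = ω₀L/R = 363.5·0.0945/4700 = 0.007308.
Step 4 — Bandwidth: Δω = ω₀/Q = 4.974e+04 rad/s; BW = Δω/(2π) = 7916 Hz.

(a) f₀ = 57.85 Hz  (b) Q = 0.007308  (c) BW = 7916 Hz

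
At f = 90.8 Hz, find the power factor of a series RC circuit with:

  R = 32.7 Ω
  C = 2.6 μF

Step 1 — Angular frequency: ω = 2π·f = 2π·90.8 = 570.5 rad/s.
Step 2 — Component impedances:
  R: Z = R = 32.7 Ω
  C: Z = 1/(jωC) = -j/(ω·C) = 0 - j674.2 Ω
Step 3 — Series combination: Z_total = R + C = 32.7 - j674.2 Ω = 674.9∠-87.2° Ω.
Step 4 — Power factor: PF = cos(φ) = Re(Z)/|Z| = 32.7/674.9 = 0.04845.
Step 5 — Type: Im(Z) = -674.2 ⇒ leading (phase φ = -87.2°).

PF = 0.04845 (leading, φ = -87.2°)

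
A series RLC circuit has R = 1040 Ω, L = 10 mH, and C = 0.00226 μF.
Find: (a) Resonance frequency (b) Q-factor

Step 1 — Resonance condition Im(Z)=0 gives ω₀ = 1/√(LC).
Step 2 — ω₀ = 1/√(0.01·2.26e-09) = 2.104e+05 rad/s.
Step 3 — f₀ = ω₀/(2π) = 3.348e+04 Hz.
Step 4 — Series Q: Q = ω₀L/R = 2.104e+05·0.01/1040 = 2.023.

(a) f₀ = 3.348e+04 Hz  (b) Q = 2.023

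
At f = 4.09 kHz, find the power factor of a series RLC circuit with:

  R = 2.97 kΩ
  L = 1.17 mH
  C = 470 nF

Step 1 — Angular frequency: ω = 2π·f = 2π·4090 = 2.57e+04 rad/s.
Step 2 — Component impedances:
  R: Z = R = 2970 Ω
  L: Z = jωL = j·2.57e+04·0.00117 = 0 + j30.07 Ω
  C: Z = 1/(jωC) = -j/(ω·C) = 0 - j82.79 Ω
Step 3 — Series combination: Z_total = R + L + C = 2970 - j52.73 Ω = 2970∠-1.0° Ω.
Step 4 — Power factor: PF = cos(φ) = Re(Z)/|Z| = 2970/2970.5 = 0.9998.
Step 5 — Type: Im(Z) = -52.73 ⇒ leading (phase φ = -1.0°).

PF = 0.9998 (leading, φ = -1.0°)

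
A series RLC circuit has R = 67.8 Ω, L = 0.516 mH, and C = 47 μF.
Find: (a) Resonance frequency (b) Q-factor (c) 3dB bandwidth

Step 1 — Resonance condition Im(Z)=0 gives ω₀ = 1/√(LC).
Step 2 — ω₀ = 1/√(0.000516·4.7e-05) = 6421 rad/s.
Step 3 — f₀ = ω₀/(2π) = 1022 Hz.
Step 4 — Series Q: Q = ω₀L/R = 6421·0.000516/67.8 = 0.04887.
Step 5 — 3dB bandwidth: Δω = ω₀/Q = 1.314e+05 rad/s; BW = Δω/(2π) = 2.091e+04 Hz.

(a) f₀ = 1022 Hz  (b) Q = 0.04887  (c) BW = 2.091e+04 Hz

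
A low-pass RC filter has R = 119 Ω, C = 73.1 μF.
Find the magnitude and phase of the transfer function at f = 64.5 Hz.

Step 1 — Angular frequency: ω = 2π·64.5 = 405.3 rad/s.
Step 2 — Transfer function: H(jω) = 1/(1 + jωRC).
Step 3 — Denominator: 1 + jωRC = 1 + j·405.3·119·7.31e-05 = 1 + j3.525.
Step 4 — H = 0.07447 - j0.2625.
Step 5 — Magnitude: |H| = 0.2729 (-11.3 dB); phase: φ = -74.2°.

|H| = 0.2729 (-11.3 dB), φ = -74.2°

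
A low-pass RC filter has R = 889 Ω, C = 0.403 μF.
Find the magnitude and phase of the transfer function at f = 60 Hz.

Step 1 — Angular frequency: ω = 2π·60 = 377 rad/s.
Step 2 — Transfer function: H(jω) = 1/(1 + jωRC).
Step 3 — Denominator: 1 + jωRC = 1 + j·377·889·4.03e-07 = 1 + j0.1351.
Step 4 — H = 0.9821 - j0.1326.
Step 5 — Magnitude: |H| = 0.991 (-0.1 dB); phase: φ = -7.7°.

|H| = 0.991 (-0.1 dB), φ = -7.7°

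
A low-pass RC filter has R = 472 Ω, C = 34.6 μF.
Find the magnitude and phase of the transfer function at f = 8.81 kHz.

Step 1 — Angular frequency: ω = 2π·8810 = 5.535e+04 rad/s.
Step 2 — Transfer function: H(jω) = 1/(1 + jωRC).
Step 3 — Denominator: 1 + jωRC = 1 + j·5.535e+04·472·3.46e-05 = 1 + j904.
Step 4 — H = 1.224e-06 - j0.001106.
Step 5 — Magnitude: |H| = 0.001106 (-59.1 dB); phase: φ = -89.9°.

|H| = 0.001106 (-59.1 dB), φ = -89.9°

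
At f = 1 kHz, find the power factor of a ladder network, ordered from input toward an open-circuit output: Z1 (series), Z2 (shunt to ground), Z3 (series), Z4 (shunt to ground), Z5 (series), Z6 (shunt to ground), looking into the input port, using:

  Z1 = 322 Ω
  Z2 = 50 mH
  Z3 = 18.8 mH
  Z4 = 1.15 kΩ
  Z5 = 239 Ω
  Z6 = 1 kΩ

Step 1 — Angular frequency: ω = 2π·f = 2π·1000 = 6283 rad/s.
Step 2 — Component impedances:
  Z1: Z = R = 322 Ω
  Z2: Z = jωL = j·6283·0.05 = 0 + j314.2 Ω
  Z3: Z = jωL = j·6283·0.0188 = 0 + j118.1 Ω
  Z4: Z = R = 1150 Ω
  Z5: Z = R = 239 Ω
  Z6: Z = R = 1000 Ω
Step 3 — Ladder network (open output): work backward from the far end, alternating series and parallel combinations. Z_in = 430.5 + j235.5 Ω = 490.7∠28.7° Ω.
Step 4 — Power factor: PF = cos(φ) = Re(Z)/|Z| = 430.5/490.7 = 0.8773.
Step 5 — Type: Im(Z) = 235.5 ⇒ lagging (phase φ = 28.7°).

PF = 0.8773 (lagging, φ = 28.7°)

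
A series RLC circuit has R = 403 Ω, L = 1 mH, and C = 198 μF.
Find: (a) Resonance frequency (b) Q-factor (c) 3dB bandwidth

Step 1 — Resonance: ω₀ = 1/√(LC) = 1/√(0.001·0.000198) = 2247 rad/s.
Step 2 — f₀ = ω₀/(2π) = 357.7 Hz.
Step 3 — Series Q: Q = ω₀L/R = 2247·0.001/403 = 0.005577.
Step 4 — Bandwidth: Δω = ω₀/Q = 4.03e+05 rad/s; BW = Δω/(2π) = 6.414e+04 Hz.

(a) f₀ = 357.7 Hz  (b) Q = 0.005577  (c) BW = 6.414e+04 Hz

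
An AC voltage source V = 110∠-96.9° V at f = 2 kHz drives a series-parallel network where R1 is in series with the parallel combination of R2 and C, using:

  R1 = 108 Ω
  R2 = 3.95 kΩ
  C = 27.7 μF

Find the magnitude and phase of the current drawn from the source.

Step 1 — Angular frequency: ω = 2π·f = 2π·2000 = 1.257e+04 rad/s.
Step 2 — Component impedances:
  R1: Z = R = 108 Ω
  R2: Z = R = 3950 Ω
  C: Z = 1/(jωC) = -j/(ω·C) = 0 - j2.873 Ω
Step 3 — Parallel branch: R2 || C = 1/(1/R2 + 1/C) = 0.002089 - j2.873 Ω.
Step 4 — Series with R1: Z_total = R1 + (R2 || C) = 108 - j2.873 Ω = 108∠-1.5° Ω.
Step 5 — Source phasor: V = 110∠-96.9° V = -13.22 - j109.2 V.
Step 6 — Ohm's law: I = V / Z_total = (-13.22 - j109.2) / (108 - j2.873) = -0.0954 - j1.014 A.
Step 7 — Convert to polar: |I| = 1.018 A, ∠I = -95.4°.

I = 1.018∠-95.4° A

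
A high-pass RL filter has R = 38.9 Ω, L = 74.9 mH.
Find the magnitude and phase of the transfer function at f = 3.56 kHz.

Step 1 — Angular frequency: ω = 2π·3560 = 2.237e+04 rad/s.
Step 2 — Transfer function: H(jω) = jωL/(R + jωL).
Step 3 — Numerator jωL = j·1675; denominator R + jωL = 38.9 + j1675.
Step 4 — H = 0.9995 + j0.02321.
Step 5 — Magnitude: |H| = 0.9997 (-0.0 dB); phase: φ = 1.3°.

|H| = 0.9997 (-0.0 dB), φ = 1.3°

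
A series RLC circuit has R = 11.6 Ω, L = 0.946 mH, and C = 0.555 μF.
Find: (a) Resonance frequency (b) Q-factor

Step 1 — Resonance condition Im(Z)=0 gives ω₀ = 1/√(LC).
Step 2 — ω₀ = 1/√(0.000946·5.55e-07) = 4.364e+04 rad/s.
Step 3 — f₀ = ω₀/(2π) = 6946 Hz.
Step 4 — Series Q: Q = ω₀L/R = 4.364e+04·0.000946/11.6 = 3.559.

(a) f₀ = 6946 Hz  (b) Q = 3.559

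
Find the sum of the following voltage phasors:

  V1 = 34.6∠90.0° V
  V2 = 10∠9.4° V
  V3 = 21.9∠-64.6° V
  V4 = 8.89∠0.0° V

Step 1 — Convert each phasor to rectangular form:
  V1 = 34.6·(cos(90.0°) + j·sin(90.0°)) = 0 + j34.6 V
  V2 = 10·(cos(9.4°) + j·sin(9.4°)) = 9.866 + j1.633 V
  V3 = 21.9·(cos(-64.6°) + j·sin(-64.6°)) = 9.394 - j19.78 V
  V4 = 8.89·(cos(0.0°) + j·sin(0.0°)) = 8.89 V
Step 2 — Sum components: V_total = 28.15 + j16.45 V.
Step 3 — Convert to polar: |V_total| = 32.6 V, ∠V_total = 30.3°.

V_total = 32.6∠30.3° V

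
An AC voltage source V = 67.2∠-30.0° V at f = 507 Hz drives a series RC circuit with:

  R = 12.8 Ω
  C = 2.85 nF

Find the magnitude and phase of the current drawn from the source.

Step 1 — Angular frequency: ω = 2π·f = 2π·507 = 3186 rad/s.
Step 2 — Component impedances:
  R: Z = R = 12.8 Ω
  C: Z = 1/(jωC) = -j/(ω·C) = 0 - j1.101e+05 Ω
Step 3 — Series combination: Z_total = R + C = 12.8 - j1.101e+05 Ω = 1.101e+05∠-90.0° Ω.
Step 4 — Source phasor: V = 67.2∠-30.0° V = 58.2 - j33.6 V.
Step 5 — Ohm's law: I = V / Z_total = (58.2 - j33.6) / (12.8 - j1.101e+05) = 0.0003051 + j0.0005283 A.
Step 6 — Convert to polar: |I| = 0.0006101 A, ∠I = 60.0°.

I = 0.0006101∠60.0° A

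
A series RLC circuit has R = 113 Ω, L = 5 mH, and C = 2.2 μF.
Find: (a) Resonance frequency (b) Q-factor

Step 1 — Resonance condition Im(Z)=0 gives ω₀ = 1/√(LC).
Step 2 — ω₀ = 1/√(0.005·2.2e-06) = 9535 rad/s.
Step 3 — f₀ = ω₀/(2π) = 1517 Hz.
Step 4 — Series Q: Q = ω₀L/R = 9535·0.005/113 = 0.4219.

(a) f₀ = 1517 Hz  (b) Q = 0.4219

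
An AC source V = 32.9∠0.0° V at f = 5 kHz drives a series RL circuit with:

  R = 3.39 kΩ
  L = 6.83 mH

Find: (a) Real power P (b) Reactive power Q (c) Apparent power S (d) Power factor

Step 1 — Angular frequency: ω = 2π·f = 2π·5000 = 3.142e+04 rad/s.
Step 2 — Component impedances:
  R: Z = R = 3390 Ω
  L: Z = jωL = j·3.142e+04·0.00683 = 0 + j214.6 Ω
Step 3 — Series combination: Z_total = R + L = 3390 + j214.6 Ω = 3397∠3.6° Ω.
Step 4 — Source phasor: V = 32.9∠0.0° V = 32.9 V.
Step 5 — Current: I = V / Z = 0.009666 - j0.0006118 A = 0.009686∠-3.6° A.
Step 6 — Complex power: S = V·I* = 0.318 + j0.02013 VA.
Step 7 — Real power: P = Re(S) = 0.318 W.
Step 8 — Reactive power: Q = Im(S) = 0.02013 VAR.
Step 9 — Apparent power: |S| = 0.3187 VA.
Step 10 — Power factor: PF = P/|S| = 0.998 (lagging).

(a) P = 0.318 W  (b) Q = 0.02013 VAR  (c) S = 0.3187 VA  (d) PF = 0.998 (lagging)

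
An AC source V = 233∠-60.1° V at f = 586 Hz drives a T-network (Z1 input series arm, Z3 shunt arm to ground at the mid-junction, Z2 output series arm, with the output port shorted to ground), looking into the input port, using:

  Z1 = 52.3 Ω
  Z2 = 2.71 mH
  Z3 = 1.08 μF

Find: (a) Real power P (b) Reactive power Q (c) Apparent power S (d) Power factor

Step 1 — Angular frequency: ω = 2π·f = 2π·586 = 3682 rad/s.
Step 2 — Component impedances:
  Z1: Z = R = 52.3 Ω
  Z2: Z = jωL = j·3682·0.00271 = 0 + j9.978 Ω
  Z3: Z = 1/(jωC) = -j/(ω·C) = 0 - j251.5 Ω
Step 3 — With the output port shorted to ground, the output series arm Z2 runs from the junction to ground; the shunt arm Z3 also runs from the junction to ground. They appear in parallel: Z3 || Z2 = 0 + j10.39 Ω.
Step 4 — Series with input arm Z1: Z_in = Z1 + (Z3 || Z2) = 52.3 + j10.39 Ω = 53.32∠11.2° Ω.
Step 5 — Source phasor: V = 233∠-60.1° V = 116.1 - j202 V.
Step 6 — Current: I = V / Z = 1.398 - j4.14 A = 4.37∠-71.3° A.
Step 7 — Complex power: S = V·I* = 998.6 + j198.4 VA.
Step 8 — Real power: P = Re(S) = 998.6 W.
Step 9 — Reactive power: Q = Im(S) = 198.4 VAR.
Step 10 — Apparent power: |S| = 1018 VA.
Step 11 — Power factor: PF = P/|S| = 0.9808 (lagging).

(a) P = 998.6 W  (b) Q = 198.4 VAR  (c) S = 1018 VA  (d) PF = 0.9808 (lagging)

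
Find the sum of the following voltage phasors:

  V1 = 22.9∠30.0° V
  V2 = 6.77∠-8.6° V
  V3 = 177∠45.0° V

Step 1 — Convert each phasor to rectangular form:
  V1 = 22.9·(cos(30.0°) + j·sin(30.0°)) = 19.83 + j11.45 V
  V2 = 6.77·(cos(-8.6°) + j·sin(-8.6°)) = 6.694 - j1.012 V
  V3 = 177·(cos(45.0°) + j·sin(45.0°)) = 125.2 + j125.2 V
Step 2 — Sum components: V_total = 151.7 + j135.6 V.
Step 3 — Convert to polar: |V_total| = 203.5 V, ∠V_total = 41.8°.

V_total = 203.5∠41.8° V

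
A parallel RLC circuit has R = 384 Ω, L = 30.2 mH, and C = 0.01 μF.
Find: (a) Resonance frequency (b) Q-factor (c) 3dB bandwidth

Step 1 — Resonance: ω₀ = 1/√(LC) = 1/√(0.0302·1e-08) = 5.754e+04 rad/s.
Step 2 — f₀ = ω₀/(2π) = 9158 Hz.
Step 3 — Parallel Q: Q = R/(ω₀L) = 384/(5.754e+04·0.0302) = 0.221.
Step 4 — Bandwidth: Δω = ω₀/Q = 2.604e+05 rad/s; BW = Δω/(2π) = 4.145e+04 Hz.

(a) f₀ = 9158 Hz  (b) Q = 0.221  (c) BW = 4.145e+04 Hz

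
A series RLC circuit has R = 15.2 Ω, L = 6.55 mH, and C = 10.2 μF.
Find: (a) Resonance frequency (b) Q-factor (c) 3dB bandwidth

Step 1 — Resonance: ω₀ = 1/√(LC) = 1/√(0.00655·1.02e-05) = 3869 rad/s.
Step 2 — f₀ = ω₀/(2π) = 615.7 Hz.
Step 3 — Series Q: Q = ω₀L/R = 3869·0.00655/15.2 = 1.667.
Step 4 — Bandwidth: Δω = ω₀/Q = 2321 rad/s; BW = Δω/(2π) = 369.3 Hz.

(a) f₀ = 615.7 Hz  (b) Q = 1.667  (c) BW = 369.3 Hz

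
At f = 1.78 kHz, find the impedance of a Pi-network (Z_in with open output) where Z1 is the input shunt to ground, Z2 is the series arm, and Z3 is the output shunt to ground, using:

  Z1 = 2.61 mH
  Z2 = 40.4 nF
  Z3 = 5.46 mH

Step 1 — Angular frequency: ω = 2π·f = 2π·1780 = 1.118e+04 rad/s.
Step 2 — Component impedances:
  Z1: Z = jωL = j·1.118e+04·0.00261 = 0 + j29.19 Ω
  Z2: Z = 1/(jωC) = -j/(ω·C) = 0 - j2213 Ω
  Z3: Z = jωL = j·1.118e+04·0.00546 = 0 + j61.07 Ω
Step 3 — With open output, the series arm Z2 and the output shunt Z3 appear in series to ground: Z2 + Z3 = 0 - j2152 Ω.
Step 4 — Parallel with input shunt Z1: Z_in = Z1 || (Z2 + Z3) = 0 + j29.59 Ω = 29.59∠90.0° Ω.

Z = 0 + j29.59 Ω = 29.59∠90.0° Ω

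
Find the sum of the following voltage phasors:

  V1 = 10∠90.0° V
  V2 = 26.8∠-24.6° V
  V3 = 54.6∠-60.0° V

Step 1 — Convert each phasor to rectangular form:
  V1 = 10·(cos(90.0°) + j·sin(90.0°)) = 0 + j10 V
  V2 = 26.8·(cos(-24.6°) + j·sin(-24.6°)) = 24.37 - j11.16 V
  V3 = 54.6·(cos(-60.0°) + j·sin(-60.0°)) = 27.3 - j47.28 V
Step 2 — Sum components: V_total = 51.67 - j48.44 V.
Step 3 — Convert to polar: |V_total| = 70.82 V, ∠V_total = -43.2°.

V_total = 70.82∠-43.2° V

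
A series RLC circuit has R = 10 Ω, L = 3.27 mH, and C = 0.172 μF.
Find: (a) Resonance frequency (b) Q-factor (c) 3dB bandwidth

Step 1 — Resonance condition Im(Z)=0 gives ω₀ = 1/√(LC).
Step 2 — ω₀ = 1/√(0.00327·1.72e-07) = 4.217e+04 rad/s.
Step 3 — f₀ = ω₀/(2π) = 6711 Hz.
Step 4 — Series Q: Q = ω₀L/R = 4.217e+04·0.00327/10 = 13.79.
Step 5 — 3dB bandwidth: Δω = ω₀/Q = 3058 rad/s; BW = Δω/(2π) = 486.7 Hz.

(a) f₀ = 6711 Hz  (b) Q = 13.79  (c) BW = 486.7 Hz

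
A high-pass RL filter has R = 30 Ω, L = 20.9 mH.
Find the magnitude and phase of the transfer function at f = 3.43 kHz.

Step 1 — Angular frequency: ω = 2π·3430 = 2.155e+04 rad/s.
Step 2 — Transfer function: H(jω) = jωL/(R + jωL).
Step 3 — Numerator jωL = j·450.4; denominator R + jωL = 30 + j450.4.
Step 4 — H = 0.9956 + j0.06631.
Step 5 — Magnitude: |H| = 0.9978 (-0.0 dB); phase: φ = 3.8°.

|H| = 0.9978 (-0.0 dB), φ = 3.8°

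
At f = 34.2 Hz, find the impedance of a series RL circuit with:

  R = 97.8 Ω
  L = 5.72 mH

Step 1 — Angular frequency: ω = 2π·f = 2π·34.2 = 214.9 rad/s.
Step 2 — Component impedances:
  R: Z = R = 97.8 Ω
  L: Z = jωL = j·214.9·0.00572 = 0 + j1.229 Ω
Step 3 — Series combination: Z_total = R + L = 97.8 + j1.229 Ω = 97.81∠0.7° Ω.

Z = 97.8 + j1.229 Ω = 97.81∠0.7° Ω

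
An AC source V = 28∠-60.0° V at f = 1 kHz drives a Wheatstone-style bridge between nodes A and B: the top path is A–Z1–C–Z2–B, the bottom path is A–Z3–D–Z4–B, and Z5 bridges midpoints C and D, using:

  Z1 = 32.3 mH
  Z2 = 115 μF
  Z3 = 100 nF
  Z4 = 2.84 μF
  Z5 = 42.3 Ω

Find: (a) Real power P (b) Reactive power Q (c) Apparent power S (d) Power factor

Step 1 — Angular frequency: ω = 2π·f = 2π·1000 = 6283 rad/s.
Step 2 — Component impedances:
  Z1: Z = jωL = j·6283·0.0323 = 0 + j202.9 Ω
  Z2: Z = 1/(jωC) = -j/(ω·C) = 0 - j1.384 Ω
  Z3: Z = 1/(jωC) = -j/(ω·C) = 0 - j1592 Ω
  Z4: Z = 1/(jωC) = -j/(ω·C) = 0 - j56.04 Ω
  Z5: Z = R = 42.3 Ω
Step 3 — Bridge requires nodal analysis (the Z5 bridge couples midpoints C and D, so the two paths cannot be reduced to a simple series/parallel combination). Setting node B to ground and injecting 1 A at node A, the 3-node admittance system at A, C, D solves to V_A = Z_AB = 0.7719 + j230.7 Ω = 230.7∠89.8° Ω.
Step 4 — Source phasor: V = 28∠-60.0° V = 14 - j24.25 V.
Step 5 — Current: I = V / Z = -0.1049 - j0.06105 A = 0.1214∠-149.8° A.
Step 6 — Complex power: S = V·I* = 0.01137 + j3.399 VA.
Step 7 — Real power: P = Re(S) = 0.01137 W.
Step 8 — Reactive power: Q = Im(S) = 3.399 VAR.
Step 9 — Apparent power: |S| = 3.399 VA.
Step 10 — Power factor: PF = P/|S| = 0.003346 (lagging).

(a) P = 0.01137 W  (b) Q = 3.399 VAR  (c) S = 3.399 VA  (d) PF = 0.003346 (lagging)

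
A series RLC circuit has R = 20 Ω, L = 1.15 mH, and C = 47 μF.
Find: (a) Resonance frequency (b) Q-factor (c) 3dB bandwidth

Step 1 — Resonance: ω₀ = 1/√(LC) = 1/√(0.00115·4.7e-05) = 4301 rad/s.
Step 2 — f₀ = ω₀/(2π) = 684.6 Hz.
Step 3 — Series Q: Q = ω₀L/R = 4301·0.00115/20 = 0.2473.
Step 4 — Bandwidth: Δω = ω₀/Q = 1.739e+04 rad/s; BW = Δω/(2π) = 2768 Hz.

(a) f₀ = 684.6 Hz  (b) Q = 0.2473  (c) BW = 2768 Hz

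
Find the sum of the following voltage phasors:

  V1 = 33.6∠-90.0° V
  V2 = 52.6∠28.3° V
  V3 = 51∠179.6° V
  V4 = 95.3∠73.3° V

Step 1 — Convert each phasor to rectangular form:
  V1 = 33.6·(cos(-90.0°) + j·sin(-90.0°)) = 0 - j33.6 V
  V2 = 52.6·(cos(28.3°) + j·sin(28.3°)) = 46.31 + j24.94 V
  V3 = 51·(cos(179.6°) + j·sin(179.6°)) = -51 + j0.356 V
  V4 = 95.3·(cos(73.3°) + j·sin(73.3°)) = 27.39 + j91.28 V
Step 2 — Sum components: V_total = 22.7 + j82.97 V.
Step 3 — Convert to polar: |V_total| = 86.02 V, ∠V_total = 74.7°.

V_total = 86.02∠74.7° V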